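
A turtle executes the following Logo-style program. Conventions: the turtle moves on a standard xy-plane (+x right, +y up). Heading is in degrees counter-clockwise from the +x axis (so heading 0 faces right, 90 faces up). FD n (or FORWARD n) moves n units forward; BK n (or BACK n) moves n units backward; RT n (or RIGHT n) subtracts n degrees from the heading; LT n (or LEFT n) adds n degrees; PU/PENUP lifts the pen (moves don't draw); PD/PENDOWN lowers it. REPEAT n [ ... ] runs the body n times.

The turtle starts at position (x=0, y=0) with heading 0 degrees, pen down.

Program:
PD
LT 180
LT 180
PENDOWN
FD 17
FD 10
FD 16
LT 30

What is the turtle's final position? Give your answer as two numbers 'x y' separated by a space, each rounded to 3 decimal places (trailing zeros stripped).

Executing turtle program step by step:
Start: pos=(0,0), heading=0, pen down
PD: pen down
LT 180: heading 0 -> 180
LT 180: heading 180 -> 0
PD: pen down
FD 17: (0,0) -> (17,0) [heading=0, draw]
FD 10: (17,0) -> (27,0) [heading=0, draw]
FD 16: (27,0) -> (43,0) [heading=0, draw]
LT 30: heading 0 -> 30
Final: pos=(43,0), heading=30, 3 segment(s) drawn

Answer: 43 0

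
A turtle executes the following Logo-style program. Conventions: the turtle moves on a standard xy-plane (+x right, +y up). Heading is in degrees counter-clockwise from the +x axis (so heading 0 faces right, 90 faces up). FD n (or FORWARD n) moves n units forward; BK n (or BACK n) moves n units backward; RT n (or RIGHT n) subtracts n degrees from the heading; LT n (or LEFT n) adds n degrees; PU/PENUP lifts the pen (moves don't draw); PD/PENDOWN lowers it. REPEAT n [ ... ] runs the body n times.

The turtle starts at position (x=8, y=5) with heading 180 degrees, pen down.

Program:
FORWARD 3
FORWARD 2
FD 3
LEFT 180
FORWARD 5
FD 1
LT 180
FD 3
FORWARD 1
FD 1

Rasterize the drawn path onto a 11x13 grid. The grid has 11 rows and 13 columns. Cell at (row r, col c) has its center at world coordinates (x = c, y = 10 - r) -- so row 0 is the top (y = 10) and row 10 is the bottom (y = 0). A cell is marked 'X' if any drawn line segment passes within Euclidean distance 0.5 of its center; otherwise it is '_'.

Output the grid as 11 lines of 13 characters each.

Segment 0: (8,5) -> (5,5)
Segment 1: (5,5) -> (3,5)
Segment 2: (3,5) -> (0,5)
Segment 3: (0,5) -> (5,5)
Segment 4: (5,5) -> (6,5)
Segment 5: (6,5) -> (3,5)
Segment 6: (3,5) -> (2,5)
Segment 7: (2,5) -> (1,5)

Answer: _____________
_____________
_____________
_____________
_____________
XXXXXXXXX____
_____________
_____________
_____________
_____________
_____________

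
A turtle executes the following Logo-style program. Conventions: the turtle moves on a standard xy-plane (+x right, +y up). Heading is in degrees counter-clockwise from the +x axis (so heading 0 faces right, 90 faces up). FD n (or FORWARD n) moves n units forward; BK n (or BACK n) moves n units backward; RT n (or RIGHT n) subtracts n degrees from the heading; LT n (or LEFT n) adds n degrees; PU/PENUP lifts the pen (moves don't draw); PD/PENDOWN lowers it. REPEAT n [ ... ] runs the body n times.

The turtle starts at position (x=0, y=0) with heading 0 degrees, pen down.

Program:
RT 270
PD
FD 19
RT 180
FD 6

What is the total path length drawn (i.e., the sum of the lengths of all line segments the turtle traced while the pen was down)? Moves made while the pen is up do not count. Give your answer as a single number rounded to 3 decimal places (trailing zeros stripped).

Executing turtle program step by step:
Start: pos=(0,0), heading=0, pen down
RT 270: heading 0 -> 90
PD: pen down
FD 19: (0,0) -> (0,19) [heading=90, draw]
RT 180: heading 90 -> 270
FD 6: (0,19) -> (0,13) [heading=270, draw]
Final: pos=(0,13), heading=270, 2 segment(s) drawn

Segment lengths:
  seg 1: (0,0) -> (0,19), length = 19
  seg 2: (0,19) -> (0,13), length = 6
Total = 25

Answer: 25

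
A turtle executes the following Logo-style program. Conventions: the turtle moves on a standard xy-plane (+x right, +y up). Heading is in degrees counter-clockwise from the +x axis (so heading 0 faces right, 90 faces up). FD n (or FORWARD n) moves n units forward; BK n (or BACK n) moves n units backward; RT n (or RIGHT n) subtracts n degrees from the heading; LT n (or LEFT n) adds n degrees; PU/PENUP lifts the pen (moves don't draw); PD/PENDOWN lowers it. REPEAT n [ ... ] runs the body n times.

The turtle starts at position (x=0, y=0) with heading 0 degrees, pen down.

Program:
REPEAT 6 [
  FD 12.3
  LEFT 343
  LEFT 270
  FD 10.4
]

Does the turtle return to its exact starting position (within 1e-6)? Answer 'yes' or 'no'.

Executing turtle program step by step:
Start: pos=(0,0), heading=0, pen down
REPEAT 6 [
  -- iteration 1/6 --
  FD 12.3: (0,0) -> (12.3,0) [heading=0, draw]
  LT 343: heading 0 -> 343
  LT 270: heading 343 -> 253
  FD 10.4: (12.3,0) -> (9.259,-9.946) [heading=253, draw]
  -- iteration 2/6 --
  FD 12.3: (9.259,-9.946) -> (5.663,-21.708) [heading=253, draw]
  LT 343: heading 253 -> 236
  LT 270: heading 236 -> 146
  FD 10.4: (5.663,-21.708) -> (-2.959,-15.893) [heading=146, draw]
  -- iteration 3/6 --
  FD 12.3: (-2.959,-15.893) -> (-13.156,-9.014) [heading=146, draw]
  LT 343: heading 146 -> 129
  LT 270: heading 129 -> 39
  FD 10.4: (-13.156,-9.014) -> (-5.074,-2.47) [heading=39, draw]
  -- iteration 4/6 --
  FD 12.3: (-5.074,-2.47) -> (4.485,5.271) [heading=39, draw]
  LT 343: heading 39 -> 22
  LT 270: heading 22 -> 292
  FD 10.4: (4.485,5.271) -> (8.381,-4.372) [heading=292, draw]
  -- iteration 5/6 --
  FD 12.3: (8.381,-4.372) -> (12.989,-15.776) [heading=292, draw]
  LT 343: heading 292 -> 275
  LT 270: heading 275 -> 185
  FD 10.4: (12.989,-15.776) -> (2.628,-16.682) [heading=185, draw]
  -- iteration 6/6 --
  FD 12.3: (2.628,-16.682) -> (-9.625,-17.754) [heading=185, draw]
  LT 343: heading 185 -> 168
  LT 270: heading 168 -> 78
  FD 10.4: (-9.625,-17.754) -> (-7.463,-7.582) [heading=78, draw]
]
Final: pos=(-7.463,-7.582), heading=78, 12 segment(s) drawn

Start position: (0, 0)
Final position: (-7.463, -7.582)
Distance = 10.638; >= 1e-6 -> NOT closed

Answer: no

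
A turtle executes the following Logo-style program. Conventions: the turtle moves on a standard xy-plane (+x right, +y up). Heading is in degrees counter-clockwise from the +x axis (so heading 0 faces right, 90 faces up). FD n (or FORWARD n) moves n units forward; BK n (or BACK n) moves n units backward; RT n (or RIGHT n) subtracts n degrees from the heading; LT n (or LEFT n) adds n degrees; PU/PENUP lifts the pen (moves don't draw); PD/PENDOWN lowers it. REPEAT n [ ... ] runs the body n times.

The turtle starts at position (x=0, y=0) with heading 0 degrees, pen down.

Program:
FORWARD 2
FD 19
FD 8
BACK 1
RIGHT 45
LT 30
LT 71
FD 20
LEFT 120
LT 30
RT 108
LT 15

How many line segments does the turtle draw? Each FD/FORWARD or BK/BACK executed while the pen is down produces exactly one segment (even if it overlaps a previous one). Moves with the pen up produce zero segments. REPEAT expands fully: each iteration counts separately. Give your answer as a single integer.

Executing turtle program step by step:
Start: pos=(0,0), heading=0, pen down
FD 2: (0,0) -> (2,0) [heading=0, draw]
FD 19: (2,0) -> (21,0) [heading=0, draw]
FD 8: (21,0) -> (29,0) [heading=0, draw]
BK 1: (29,0) -> (28,0) [heading=0, draw]
RT 45: heading 0 -> 315
LT 30: heading 315 -> 345
LT 71: heading 345 -> 56
FD 20: (28,0) -> (39.184,16.581) [heading=56, draw]
LT 120: heading 56 -> 176
LT 30: heading 176 -> 206
RT 108: heading 206 -> 98
LT 15: heading 98 -> 113
Final: pos=(39.184,16.581), heading=113, 5 segment(s) drawn
Segments drawn: 5

Answer: 5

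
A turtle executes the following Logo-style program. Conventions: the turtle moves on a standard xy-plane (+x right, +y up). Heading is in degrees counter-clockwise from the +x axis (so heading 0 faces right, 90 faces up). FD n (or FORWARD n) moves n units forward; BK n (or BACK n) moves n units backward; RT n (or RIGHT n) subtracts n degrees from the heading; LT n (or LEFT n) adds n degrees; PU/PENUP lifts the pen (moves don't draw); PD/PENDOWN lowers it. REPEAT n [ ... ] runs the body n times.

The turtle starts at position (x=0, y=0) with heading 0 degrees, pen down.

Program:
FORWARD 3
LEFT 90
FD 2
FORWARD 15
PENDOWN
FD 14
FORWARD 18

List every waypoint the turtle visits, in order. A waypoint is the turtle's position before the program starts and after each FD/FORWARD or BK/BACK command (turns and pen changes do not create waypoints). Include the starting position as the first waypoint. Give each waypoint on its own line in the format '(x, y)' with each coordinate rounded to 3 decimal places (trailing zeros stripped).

Answer: (0, 0)
(3, 0)
(3, 2)
(3, 17)
(3, 31)
(3, 49)

Derivation:
Executing turtle program step by step:
Start: pos=(0,0), heading=0, pen down
FD 3: (0,0) -> (3,0) [heading=0, draw]
LT 90: heading 0 -> 90
FD 2: (3,0) -> (3,2) [heading=90, draw]
FD 15: (3,2) -> (3,17) [heading=90, draw]
PD: pen down
FD 14: (3,17) -> (3,31) [heading=90, draw]
FD 18: (3,31) -> (3,49) [heading=90, draw]
Final: pos=(3,49), heading=90, 5 segment(s) drawn
Waypoints (6 total):
(0, 0)
(3, 0)
(3, 2)
(3, 17)
(3, 31)
(3, 49)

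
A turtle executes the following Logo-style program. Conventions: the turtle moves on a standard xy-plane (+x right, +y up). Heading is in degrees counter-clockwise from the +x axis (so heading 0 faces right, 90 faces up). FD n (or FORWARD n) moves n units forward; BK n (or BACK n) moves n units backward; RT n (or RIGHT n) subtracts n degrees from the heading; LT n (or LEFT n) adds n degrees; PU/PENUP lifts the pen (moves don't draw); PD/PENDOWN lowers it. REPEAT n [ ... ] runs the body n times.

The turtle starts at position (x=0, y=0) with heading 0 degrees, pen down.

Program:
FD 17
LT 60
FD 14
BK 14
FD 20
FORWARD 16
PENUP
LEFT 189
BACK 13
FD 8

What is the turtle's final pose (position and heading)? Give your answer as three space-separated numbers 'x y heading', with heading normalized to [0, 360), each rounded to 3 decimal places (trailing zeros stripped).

Executing turtle program step by step:
Start: pos=(0,0), heading=0, pen down
FD 17: (0,0) -> (17,0) [heading=0, draw]
LT 60: heading 0 -> 60
FD 14: (17,0) -> (24,12.124) [heading=60, draw]
BK 14: (24,12.124) -> (17,0) [heading=60, draw]
FD 20: (17,0) -> (27,17.321) [heading=60, draw]
FD 16: (27,17.321) -> (35,31.177) [heading=60, draw]
PU: pen up
LT 189: heading 60 -> 249
BK 13: (35,31.177) -> (39.659,43.313) [heading=249, move]
FD 8: (39.659,43.313) -> (36.792,35.845) [heading=249, move]
Final: pos=(36.792,35.845), heading=249, 5 segment(s) drawn

Answer: 36.792 35.845 249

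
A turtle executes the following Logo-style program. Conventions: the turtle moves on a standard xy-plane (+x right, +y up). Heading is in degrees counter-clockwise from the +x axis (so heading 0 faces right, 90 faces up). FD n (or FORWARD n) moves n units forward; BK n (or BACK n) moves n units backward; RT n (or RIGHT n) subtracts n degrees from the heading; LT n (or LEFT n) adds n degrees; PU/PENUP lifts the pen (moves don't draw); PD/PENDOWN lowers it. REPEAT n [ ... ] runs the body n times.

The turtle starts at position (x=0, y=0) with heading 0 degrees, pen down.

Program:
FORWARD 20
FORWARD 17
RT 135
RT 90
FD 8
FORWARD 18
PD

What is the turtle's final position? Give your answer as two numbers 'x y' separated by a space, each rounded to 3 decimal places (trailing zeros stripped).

Executing turtle program step by step:
Start: pos=(0,0), heading=0, pen down
FD 20: (0,0) -> (20,0) [heading=0, draw]
FD 17: (20,0) -> (37,0) [heading=0, draw]
RT 135: heading 0 -> 225
RT 90: heading 225 -> 135
FD 8: (37,0) -> (31.343,5.657) [heading=135, draw]
FD 18: (31.343,5.657) -> (18.615,18.385) [heading=135, draw]
PD: pen down
Final: pos=(18.615,18.385), heading=135, 4 segment(s) drawn

Answer: 18.615 18.385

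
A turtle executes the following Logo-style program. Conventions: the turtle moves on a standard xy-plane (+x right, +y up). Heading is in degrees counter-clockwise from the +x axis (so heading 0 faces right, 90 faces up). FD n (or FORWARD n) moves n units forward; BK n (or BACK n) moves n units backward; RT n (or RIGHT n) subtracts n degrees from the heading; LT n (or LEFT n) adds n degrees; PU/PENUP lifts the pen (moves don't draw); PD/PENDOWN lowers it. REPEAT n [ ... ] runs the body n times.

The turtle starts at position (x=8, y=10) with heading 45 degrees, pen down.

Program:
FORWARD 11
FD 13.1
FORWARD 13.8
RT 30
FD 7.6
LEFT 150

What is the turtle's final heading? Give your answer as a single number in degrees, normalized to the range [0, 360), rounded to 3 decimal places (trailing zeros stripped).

Executing turtle program step by step:
Start: pos=(8,10), heading=45, pen down
FD 11: (8,10) -> (15.778,17.778) [heading=45, draw]
FD 13.1: (15.778,17.778) -> (25.041,27.041) [heading=45, draw]
FD 13.8: (25.041,27.041) -> (34.799,36.799) [heading=45, draw]
RT 30: heading 45 -> 15
FD 7.6: (34.799,36.799) -> (42.14,38.766) [heading=15, draw]
LT 150: heading 15 -> 165
Final: pos=(42.14,38.766), heading=165, 4 segment(s) drawn

Answer: 165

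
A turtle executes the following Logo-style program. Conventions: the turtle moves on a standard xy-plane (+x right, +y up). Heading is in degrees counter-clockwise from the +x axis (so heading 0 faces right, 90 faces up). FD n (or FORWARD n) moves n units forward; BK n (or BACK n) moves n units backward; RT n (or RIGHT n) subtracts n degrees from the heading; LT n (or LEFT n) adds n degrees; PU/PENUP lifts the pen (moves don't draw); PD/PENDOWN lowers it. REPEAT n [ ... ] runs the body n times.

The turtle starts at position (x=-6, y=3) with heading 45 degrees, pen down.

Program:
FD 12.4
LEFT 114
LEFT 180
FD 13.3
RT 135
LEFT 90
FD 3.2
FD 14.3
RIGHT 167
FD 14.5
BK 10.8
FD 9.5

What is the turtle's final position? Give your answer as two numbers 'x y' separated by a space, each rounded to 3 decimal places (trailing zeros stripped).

Executing turtle program step by step:
Start: pos=(-6,3), heading=45, pen down
FD 12.4: (-6,3) -> (2.768,11.768) [heading=45, draw]
LT 114: heading 45 -> 159
LT 180: heading 159 -> 339
FD 13.3: (2.768,11.768) -> (15.185,7.002) [heading=339, draw]
RT 135: heading 339 -> 204
LT 90: heading 204 -> 294
FD 3.2: (15.185,7.002) -> (16.486,4.078) [heading=294, draw]
FD 14.3: (16.486,4.078) -> (22.303,-8.985) [heading=294, draw]
RT 167: heading 294 -> 127
FD 14.5: (22.303,-8.985) -> (13.576,2.595) [heading=127, draw]
BK 10.8: (13.576,2.595) -> (20.076,-6.03) [heading=127, draw]
FD 9.5: (20.076,-6.03) -> (14.359,1.557) [heading=127, draw]
Final: pos=(14.359,1.557), heading=127, 7 segment(s) drawn

Answer: 14.359 1.557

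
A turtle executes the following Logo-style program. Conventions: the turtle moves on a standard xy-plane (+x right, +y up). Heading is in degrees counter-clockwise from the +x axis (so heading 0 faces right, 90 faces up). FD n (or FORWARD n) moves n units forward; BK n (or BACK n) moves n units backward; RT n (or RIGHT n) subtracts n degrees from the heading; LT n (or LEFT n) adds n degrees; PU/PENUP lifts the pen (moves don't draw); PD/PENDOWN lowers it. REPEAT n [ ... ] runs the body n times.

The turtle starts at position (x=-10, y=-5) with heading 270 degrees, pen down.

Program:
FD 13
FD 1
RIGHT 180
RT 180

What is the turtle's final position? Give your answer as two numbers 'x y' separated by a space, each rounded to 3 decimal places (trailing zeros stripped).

Executing turtle program step by step:
Start: pos=(-10,-5), heading=270, pen down
FD 13: (-10,-5) -> (-10,-18) [heading=270, draw]
FD 1: (-10,-18) -> (-10,-19) [heading=270, draw]
RT 180: heading 270 -> 90
RT 180: heading 90 -> 270
Final: pos=(-10,-19), heading=270, 2 segment(s) drawn

Answer: -10 -19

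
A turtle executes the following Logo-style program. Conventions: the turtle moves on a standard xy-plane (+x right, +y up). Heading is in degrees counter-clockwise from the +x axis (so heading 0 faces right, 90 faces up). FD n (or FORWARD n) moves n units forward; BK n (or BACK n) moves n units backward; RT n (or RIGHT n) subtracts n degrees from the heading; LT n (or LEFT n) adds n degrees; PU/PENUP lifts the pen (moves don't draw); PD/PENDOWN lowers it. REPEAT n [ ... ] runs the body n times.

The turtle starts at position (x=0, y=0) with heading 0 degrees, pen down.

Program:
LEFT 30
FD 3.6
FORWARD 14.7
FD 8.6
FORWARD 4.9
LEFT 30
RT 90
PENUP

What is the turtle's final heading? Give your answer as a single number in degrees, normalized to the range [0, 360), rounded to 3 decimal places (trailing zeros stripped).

Answer: 330

Derivation:
Executing turtle program step by step:
Start: pos=(0,0), heading=0, pen down
LT 30: heading 0 -> 30
FD 3.6: (0,0) -> (3.118,1.8) [heading=30, draw]
FD 14.7: (3.118,1.8) -> (15.848,9.15) [heading=30, draw]
FD 8.6: (15.848,9.15) -> (23.296,13.45) [heading=30, draw]
FD 4.9: (23.296,13.45) -> (27.54,15.9) [heading=30, draw]
LT 30: heading 30 -> 60
RT 90: heading 60 -> 330
PU: pen up
Final: pos=(27.54,15.9), heading=330, 4 segment(s) drawn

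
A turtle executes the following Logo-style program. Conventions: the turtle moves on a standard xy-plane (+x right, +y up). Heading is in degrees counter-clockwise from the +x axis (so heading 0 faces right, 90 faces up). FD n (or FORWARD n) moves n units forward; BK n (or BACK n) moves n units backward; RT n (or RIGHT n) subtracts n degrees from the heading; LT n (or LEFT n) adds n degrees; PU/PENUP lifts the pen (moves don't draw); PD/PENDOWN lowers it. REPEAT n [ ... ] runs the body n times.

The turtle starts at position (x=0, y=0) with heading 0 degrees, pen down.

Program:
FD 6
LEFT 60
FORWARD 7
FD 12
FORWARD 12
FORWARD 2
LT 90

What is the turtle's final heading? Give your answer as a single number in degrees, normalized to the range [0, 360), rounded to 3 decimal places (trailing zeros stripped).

Executing turtle program step by step:
Start: pos=(0,0), heading=0, pen down
FD 6: (0,0) -> (6,0) [heading=0, draw]
LT 60: heading 0 -> 60
FD 7: (6,0) -> (9.5,6.062) [heading=60, draw]
FD 12: (9.5,6.062) -> (15.5,16.454) [heading=60, draw]
FD 12: (15.5,16.454) -> (21.5,26.847) [heading=60, draw]
FD 2: (21.5,26.847) -> (22.5,28.579) [heading=60, draw]
LT 90: heading 60 -> 150
Final: pos=(22.5,28.579), heading=150, 5 segment(s) drawn

Answer: 150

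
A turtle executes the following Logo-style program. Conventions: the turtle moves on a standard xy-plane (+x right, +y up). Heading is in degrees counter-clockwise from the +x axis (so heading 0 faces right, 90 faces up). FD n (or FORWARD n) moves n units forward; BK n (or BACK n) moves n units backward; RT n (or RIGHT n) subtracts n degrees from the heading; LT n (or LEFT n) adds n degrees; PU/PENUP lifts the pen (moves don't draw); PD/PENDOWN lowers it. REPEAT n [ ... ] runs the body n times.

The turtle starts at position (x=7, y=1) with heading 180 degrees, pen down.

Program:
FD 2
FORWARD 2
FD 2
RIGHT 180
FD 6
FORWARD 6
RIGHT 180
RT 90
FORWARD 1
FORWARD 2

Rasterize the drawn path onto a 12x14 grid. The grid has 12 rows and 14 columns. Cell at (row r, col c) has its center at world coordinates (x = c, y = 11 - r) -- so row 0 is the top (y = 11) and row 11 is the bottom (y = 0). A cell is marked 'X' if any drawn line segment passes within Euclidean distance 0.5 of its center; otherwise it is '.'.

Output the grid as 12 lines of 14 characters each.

Answer: ..............
..............
..............
..............
..............
..............
..............
.............X
.............X
.............X
.XXXXXXXXXXXXX
..............

Derivation:
Segment 0: (7,1) -> (5,1)
Segment 1: (5,1) -> (3,1)
Segment 2: (3,1) -> (1,1)
Segment 3: (1,1) -> (7,1)
Segment 4: (7,1) -> (13,1)
Segment 5: (13,1) -> (13,2)
Segment 6: (13,2) -> (13,4)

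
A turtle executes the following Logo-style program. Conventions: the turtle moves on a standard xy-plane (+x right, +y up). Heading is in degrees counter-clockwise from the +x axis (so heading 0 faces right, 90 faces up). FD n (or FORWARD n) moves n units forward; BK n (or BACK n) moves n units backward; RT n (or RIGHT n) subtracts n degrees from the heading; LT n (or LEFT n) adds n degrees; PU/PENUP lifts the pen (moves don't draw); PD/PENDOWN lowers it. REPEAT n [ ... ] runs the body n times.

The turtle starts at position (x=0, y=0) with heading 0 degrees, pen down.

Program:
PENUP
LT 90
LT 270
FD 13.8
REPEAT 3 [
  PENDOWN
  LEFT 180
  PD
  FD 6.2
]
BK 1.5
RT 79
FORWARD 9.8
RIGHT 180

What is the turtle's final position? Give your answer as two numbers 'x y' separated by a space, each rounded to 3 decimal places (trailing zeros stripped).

Answer: 7.23 9.62

Derivation:
Executing turtle program step by step:
Start: pos=(0,0), heading=0, pen down
PU: pen up
LT 90: heading 0 -> 90
LT 270: heading 90 -> 0
FD 13.8: (0,0) -> (13.8,0) [heading=0, move]
REPEAT 3 [
  -- iteration 1/3 --
  PD: pen down
  LT 180: heading 0 -> 180
  PD: pen down
  FD 6.2: (13.8,0) -> (7.6,0) [heading=180, draw]
  -- iteration 2/3 --
  PD: pen down
  LT 180: heading 180 -> 0
  PD: pen down
  FD 6.2: (7.6,0) -> (13.8,0) [heading=0, draw]
  -- iteration 3/3 --
  PD: pen down
  LT 180: heading 0 -> 180
  PD: pen down
  FD 6.2: (13.8,0) -> (7.6,0) [heading=180, draw]
]
BK 1.5: (7.6,0) -> (9.1,0) [heading=180, draw]
RT 79: heading 180 -> 101
FD 9.8: (9.1,0) -> (7.23,9.62) [heading=101, draw]
RT 180: heading 101 -> 281
Final: pos=(7.23,9.62), heading=281, 5 segment(s) drawn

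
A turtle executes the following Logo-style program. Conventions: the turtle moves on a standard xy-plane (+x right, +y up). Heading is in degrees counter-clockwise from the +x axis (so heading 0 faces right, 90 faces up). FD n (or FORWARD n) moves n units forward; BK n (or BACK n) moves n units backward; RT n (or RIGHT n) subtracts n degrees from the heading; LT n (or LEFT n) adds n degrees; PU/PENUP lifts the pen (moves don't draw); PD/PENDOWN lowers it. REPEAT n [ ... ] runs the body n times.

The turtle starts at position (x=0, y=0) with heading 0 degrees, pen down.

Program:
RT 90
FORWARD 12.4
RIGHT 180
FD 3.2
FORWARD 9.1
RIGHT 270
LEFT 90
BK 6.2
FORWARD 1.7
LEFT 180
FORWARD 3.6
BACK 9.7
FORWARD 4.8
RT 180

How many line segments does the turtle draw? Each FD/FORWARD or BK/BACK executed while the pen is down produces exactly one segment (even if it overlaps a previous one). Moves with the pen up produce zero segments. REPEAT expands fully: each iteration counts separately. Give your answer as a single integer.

Executing turtle program step by step:
Start: pos=(0,0), heading=0, pen down
RT 90: heading 0 -> 270
FD 12.4: (0,0) -> (0,-12.4) [heading=270, draw]
RT 180: heading 270 -> 90
FD 3.2: (0,-12.4) -> (0,-9.2) [heading=90, draw]
FD 9.1: (0,-9.2) -> (0,-0.1) [heading=90, draw]
RT 270: heading 90 -> 180
LT 90: heading 180 -> 270
BK 6.2: (0,-0.1) -> (0,6.1) [heading=270, draw]
FD 1.7: (0,6.1) -> (0,4.4) [heading=270, draw]
LT 180: heading 270 -> 90
FD 3.6: (0,4.4) -> (0,8) [heading=90, draw]
BK 9.7: (0,8) -> (0,-1.7) [heading=90, draw]
FD 4.8: (0,-1.7) -> (0,3.1) [heading=90, draw]
RT 180: heading 90 -> 270
Final: pos=(0,3.1), heading=270, 8 segment(s) drawn
Segments drawn: 8

Answer: 8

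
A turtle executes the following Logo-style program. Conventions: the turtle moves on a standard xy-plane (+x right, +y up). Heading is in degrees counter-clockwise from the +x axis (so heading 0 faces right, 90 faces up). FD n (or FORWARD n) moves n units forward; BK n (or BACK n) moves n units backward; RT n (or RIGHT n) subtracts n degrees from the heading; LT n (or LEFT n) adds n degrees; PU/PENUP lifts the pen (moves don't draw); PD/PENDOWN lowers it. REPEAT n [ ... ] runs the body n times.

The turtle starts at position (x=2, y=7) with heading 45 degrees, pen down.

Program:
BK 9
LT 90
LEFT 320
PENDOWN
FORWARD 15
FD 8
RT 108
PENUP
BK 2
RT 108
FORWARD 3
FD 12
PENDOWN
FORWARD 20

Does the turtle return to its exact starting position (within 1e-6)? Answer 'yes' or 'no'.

Executing turtle program step by step:
Start: pos=(2,7), heading=45, pen down
BK 9: (2,7) -> (-4.364,0.636) [heading=45, draw]
LT 90: heading 45 -> 135
LT 320: heading 135 -> 95
PD: pen down
FD 15: (-4.364,0.636) -> (-5.671,15.579) [heading=95, draw]
FD 8: (-5.671,15.579) -> (-6.369,23.549) [heading=95, draw]
RT 108: heading 95 -> 347
PU: pen up
BK 2: (-6.369,23.549) -> (-8.317,23.998) [heading=347, move]
RT 108: heading 347 -> 239
FD 3: (-8.317,23.998) -> (-9.862,21.427) [heading=239, move]
FD 12: (-9.862,21.427) -> (-16.043,11.141) [heading=239, move]
PD: pen down
FD 20: (-16.043,11.141) -> (-26.344,-6.002) [heading=239, draw]
Final: pos=(-26.344,-6.002), heading=239, 4 segment(s) drawn

Start position: (2, 7)
Final position: (-26.344, -6.002)
Distance = 31.184; >= 1e-6 -> NOT closed

Answer: no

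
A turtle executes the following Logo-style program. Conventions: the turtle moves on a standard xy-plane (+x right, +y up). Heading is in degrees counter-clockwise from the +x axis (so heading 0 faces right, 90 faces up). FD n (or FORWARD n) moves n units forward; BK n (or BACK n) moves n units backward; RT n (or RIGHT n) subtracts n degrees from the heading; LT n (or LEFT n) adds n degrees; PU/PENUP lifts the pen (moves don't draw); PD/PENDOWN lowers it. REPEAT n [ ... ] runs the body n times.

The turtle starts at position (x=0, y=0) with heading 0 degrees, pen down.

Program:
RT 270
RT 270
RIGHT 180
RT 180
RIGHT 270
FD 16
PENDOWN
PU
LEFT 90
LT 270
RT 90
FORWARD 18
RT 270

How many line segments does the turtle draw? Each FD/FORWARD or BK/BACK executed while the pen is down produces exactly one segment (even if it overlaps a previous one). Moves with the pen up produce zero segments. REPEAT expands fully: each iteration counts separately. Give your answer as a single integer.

Answer: 1

Derivation:
Executing turtle program step by step:
Start: pos=(0,0), heading=0, pen down
RT 270: heading 0 -> 90
RT 270: heading 90 -> 180
RT 180: heading 180 -> 0
RT 180: heading 0 -> 180
RT 270: heading 180 -> 270
FD 16: (0,0) -> (0,-16) [heading=270, draw]
PD: pen down
PU: pen up
LT 90: heading 270 -> 0
LT 270: heading 0 -> 270
RT 90: heading 270 -> 180
FD 18: (0,-16) -> (-18,-16) [heading=180, move]
RT 270: heading 180 -> 270
Final: pos=(-18,-16), heading=270, 1 segment(s) drawn
Segments drawn: 1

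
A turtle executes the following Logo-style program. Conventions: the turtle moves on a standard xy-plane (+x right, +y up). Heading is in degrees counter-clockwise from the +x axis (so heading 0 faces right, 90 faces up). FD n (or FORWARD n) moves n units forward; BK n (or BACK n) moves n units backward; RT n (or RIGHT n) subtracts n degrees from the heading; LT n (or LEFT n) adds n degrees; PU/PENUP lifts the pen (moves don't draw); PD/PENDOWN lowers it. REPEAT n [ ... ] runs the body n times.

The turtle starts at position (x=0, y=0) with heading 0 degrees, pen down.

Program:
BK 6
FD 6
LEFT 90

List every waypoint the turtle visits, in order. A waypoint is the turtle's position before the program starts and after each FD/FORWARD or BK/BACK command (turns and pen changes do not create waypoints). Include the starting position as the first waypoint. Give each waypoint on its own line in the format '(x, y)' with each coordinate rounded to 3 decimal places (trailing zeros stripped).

Answer: (0, 0)
(-6, 0)
(0, 0)

Derivation:
Executing turtle program step by step:
Start: pos=(0,0), heading=0, pen down
BK 6: (0,0) -> (-6,0) [heading=0, draw]
FD 6: (-6,0) -> (0,0) [heading=0, draw]
LT 90: heading 0 -> 90
Final: pos=(0,0), heading=90, 2 segment(s) drawn
Waypoints (3 total):
(0, 0)
(-6, 0)
(0, 0)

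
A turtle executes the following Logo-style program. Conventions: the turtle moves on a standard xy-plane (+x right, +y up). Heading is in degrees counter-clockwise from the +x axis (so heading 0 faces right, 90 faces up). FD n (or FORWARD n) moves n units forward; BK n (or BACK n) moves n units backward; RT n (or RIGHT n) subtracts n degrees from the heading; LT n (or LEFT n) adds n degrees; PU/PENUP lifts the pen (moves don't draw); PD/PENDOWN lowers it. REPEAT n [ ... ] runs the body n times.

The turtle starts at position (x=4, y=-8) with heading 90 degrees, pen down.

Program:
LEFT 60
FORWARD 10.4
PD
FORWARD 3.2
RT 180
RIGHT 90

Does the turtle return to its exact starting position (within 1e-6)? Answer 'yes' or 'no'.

Answer: no

Derivation:
Executing turtle program step by step:
Start: pos=(4,-8), heading=90, pen down
LT 60: heading 90 -> 150
FD 10.4: (4,-8) -> (-5.007,-2.8) [heading=150, draw]
PD: pen down
FD 3.2: (-5.007,-2.8) -> (-7.778,-1.2) [heading=150, draw]
RT 180: heading 150 -> 330
RT 90: heading 330 -> 240
Final: pos=(-7.778,-1.2), heading=240, 2 segment(s) drawn

Start position: (4, -8)
Final position: (-7.778, -1.2)
Distance = 13.6; >= 1e-6 -> NOT closed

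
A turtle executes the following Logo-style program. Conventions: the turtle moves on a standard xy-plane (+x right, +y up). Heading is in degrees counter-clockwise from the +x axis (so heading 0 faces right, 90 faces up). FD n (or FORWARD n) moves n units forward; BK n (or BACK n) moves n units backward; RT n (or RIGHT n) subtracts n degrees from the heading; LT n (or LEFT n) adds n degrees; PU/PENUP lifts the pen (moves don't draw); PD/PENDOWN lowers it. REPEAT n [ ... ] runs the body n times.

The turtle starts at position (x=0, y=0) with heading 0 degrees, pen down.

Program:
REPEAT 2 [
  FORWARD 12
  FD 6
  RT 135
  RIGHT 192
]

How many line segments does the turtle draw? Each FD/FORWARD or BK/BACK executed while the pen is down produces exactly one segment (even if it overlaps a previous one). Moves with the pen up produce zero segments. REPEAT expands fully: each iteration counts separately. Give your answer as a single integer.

Answer: 4

Derivation:
Executing turtle program step by step:
Start: pos=(0,0), heading=0, pen down
REPEAT 2 [
  -- iteration 1/2 --
  FD 12: (0,0) -> (12,0) [heading=0, draw]
  FD 6: (12,0) -> (18,0) [heading=0, draw]
  RT 135: heading 0 -> 225
  RT 192: heading 225 -> 33
  -- iteration 2/2 --
  FD 12: (18,0) -> (28.064,6.536) [heading=33, draw]
  FD 6: (28.064,6.536) -> (33.096,9.804) [heading=33, draw]
  RT 135: heading 33 -> 258
  RT 192: heading 258 -> 66
]
Final: pos=(33.096,9.804), heading=66, 4 segment(s) drawn
Segments drawn: 4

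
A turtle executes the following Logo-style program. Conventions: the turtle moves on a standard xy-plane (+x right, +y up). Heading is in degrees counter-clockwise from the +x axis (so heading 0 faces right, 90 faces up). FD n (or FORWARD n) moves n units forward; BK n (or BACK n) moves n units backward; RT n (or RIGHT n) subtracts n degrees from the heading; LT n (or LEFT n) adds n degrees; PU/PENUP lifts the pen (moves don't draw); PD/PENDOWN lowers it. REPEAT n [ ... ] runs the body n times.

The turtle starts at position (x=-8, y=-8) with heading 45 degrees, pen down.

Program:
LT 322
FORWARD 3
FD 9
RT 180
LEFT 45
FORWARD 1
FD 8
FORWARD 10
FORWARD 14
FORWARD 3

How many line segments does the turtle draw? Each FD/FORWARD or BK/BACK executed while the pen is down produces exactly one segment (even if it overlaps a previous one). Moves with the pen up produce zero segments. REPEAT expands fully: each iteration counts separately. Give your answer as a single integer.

Executing turtle program step by step:
Start: pos=(-8,-8), heading=45, pen down
LT 322: heading 45 -> 7
FD 3: (-8,-8) -> (-5.022,-7.634) [heading=7, draw]
FD 9: (-5.022,-7.634) -> (3.911,-6.538) [heading=7, draw]
RT 180: heading 7 -> 187
LT 45: heading 187 -> 232
FD 1: (3.911,-6.538) -> (3.295,-7.326) [heading=232, draw]
FD 8: (3.295,-7.326) -> (-1.63,-13.63) [heading=232, draw]
FD 10: (-1.63,-13.63) -> (-7.787,-21.51) [heading=232, draw]
FD 14: (-7.787,-21.51) -> (-16.406,-32.542) [heading=232, draw]
FD 3: (-16.406,-32.542) -> (-18.253,-34.906) [heading=232, draw]
Final: pos=(-18.253,-34.906), heading=232, 7 segment(s) drawn
Segments drawn: 7

Answer: 7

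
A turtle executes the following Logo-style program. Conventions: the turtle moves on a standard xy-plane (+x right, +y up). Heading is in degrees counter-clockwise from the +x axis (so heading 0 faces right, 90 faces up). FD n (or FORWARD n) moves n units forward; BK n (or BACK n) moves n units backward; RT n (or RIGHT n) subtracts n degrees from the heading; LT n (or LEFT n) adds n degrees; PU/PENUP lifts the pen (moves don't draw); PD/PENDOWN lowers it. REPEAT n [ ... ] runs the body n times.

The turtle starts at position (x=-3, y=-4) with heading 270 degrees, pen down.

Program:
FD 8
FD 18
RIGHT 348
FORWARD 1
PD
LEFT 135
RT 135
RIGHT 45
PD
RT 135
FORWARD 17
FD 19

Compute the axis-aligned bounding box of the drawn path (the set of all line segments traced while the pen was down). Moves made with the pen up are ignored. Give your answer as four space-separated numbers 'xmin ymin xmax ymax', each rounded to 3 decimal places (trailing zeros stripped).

Executing turtle program step by step:
Start: pos=(-3,-4), heading=270, pen down
FD 8: (-3,-4) -> (-3,-12) [heading=270, draw]
FD 18: (-3,-12) -> (-3,-30) [heading=270, draw]
RT 348: heading 270 -> 282
FD 1: (-3,-30) -> (-2.792,-30.978) [heading=282, draw]
PD: pen down
LT 135: heading 282 -> 57
RT 135: heading 57 -> 282
RT 45: heading 282 -> 237
PD: pen down
RT 135: heading 237 -> 102
FD 17: (-2.792,-30.978) -> (-6.327,-14.35) [heading=102, draw]
FD 19: (-6.327,-14.35) -> (-10.277,4.235) [heading=102, draw]
Final: pos=(-10.277,4.235), heading=102, 5 segment(s) drawn

Segment endpoints: x in {-10.277, -6.327, -3, -3, -3, -2.792}, y in {-30.978, -30, -14.35, -12, -4, 4.235}
xmin=-10.277, ymin=-30.978, xmax=-2.792, ymax=4.235

Answer: -10.277 -30.978 -2.792 4.235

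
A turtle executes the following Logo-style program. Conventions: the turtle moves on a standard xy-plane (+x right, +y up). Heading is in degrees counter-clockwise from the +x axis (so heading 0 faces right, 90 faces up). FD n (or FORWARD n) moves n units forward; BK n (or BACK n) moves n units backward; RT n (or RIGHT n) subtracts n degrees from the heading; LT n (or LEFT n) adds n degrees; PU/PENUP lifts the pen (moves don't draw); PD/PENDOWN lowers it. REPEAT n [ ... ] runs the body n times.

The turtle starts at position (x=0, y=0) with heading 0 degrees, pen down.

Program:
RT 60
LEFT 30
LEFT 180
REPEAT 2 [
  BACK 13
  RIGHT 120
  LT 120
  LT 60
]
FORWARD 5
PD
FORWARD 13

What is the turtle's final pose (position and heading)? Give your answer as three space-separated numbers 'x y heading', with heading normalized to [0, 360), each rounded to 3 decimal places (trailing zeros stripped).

Answer: 22.517 -18 270

Derivation:
Executing turtle program step by step:
Start: pos=(0,0), heading=0, pen down
RT 60: heading 0 -> 300
LT 30: heading 300 -> 330
LT 180: heading 330 -> 150
REPEAT 2 [
  -- iteration 1/2 --
  BK 13: (0,0) -> (11.258,-6.5) [heading=150, draw]
  RT 120: heading 150 -> 30
  LT 120: heading 30 -> 150
  LT 60: heading 150 -> 210
  -- iteration 2/2 --
  BK 13: (11.258,-6.5) -> (22.517,0) [heading=210, draw]
  RT 120: heading 210 -> 90
  LT 120: heading 90 -> 210
  LT 60: heading 210 -> 270
]
FD 5: (22.517,0) -> (22.517,-5) [heading=270, draw]
PD: pen down
FD 13: (22.517,-5) -> (22.517,-18) [heading=270, draw]
Final: pos=(22.517,-18), heading=270, 4 segment(s) drawn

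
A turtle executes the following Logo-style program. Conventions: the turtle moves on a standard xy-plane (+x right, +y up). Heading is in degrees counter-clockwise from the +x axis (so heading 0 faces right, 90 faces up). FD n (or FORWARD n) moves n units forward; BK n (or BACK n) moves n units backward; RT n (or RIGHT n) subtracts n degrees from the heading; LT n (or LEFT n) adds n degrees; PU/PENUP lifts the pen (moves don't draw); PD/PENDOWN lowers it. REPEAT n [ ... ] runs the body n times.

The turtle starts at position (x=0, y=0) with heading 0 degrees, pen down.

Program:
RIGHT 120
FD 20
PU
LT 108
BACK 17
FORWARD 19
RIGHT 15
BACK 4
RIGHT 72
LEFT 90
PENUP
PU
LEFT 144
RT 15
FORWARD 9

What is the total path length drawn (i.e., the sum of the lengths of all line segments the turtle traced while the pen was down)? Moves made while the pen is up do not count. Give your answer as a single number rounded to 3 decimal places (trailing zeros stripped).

Answer: 20

Derivation:
Executing turtle program step by step:
Start: pos=(0,0), heading=0, pen down
RT 120: heading 0 -> 240
FD 20: (0,0) -> (-10,-17.321) [heading=240, draw]
PU: pen up
LT 108: heading 240 -> 348
BK 17: (-10,-17.321) -> (-26.629,-13.786) [heading=348, move]
FD 19: (-26.629,-13.786) -> (-8.044,-17.736) [heading=348, move]
RT 15: heading 348 -> 333
BK 4: (-8.044,-17.736) -> (-11.608,-15.92) [heading=333, move]
RT 72: heading 333 -> 261
LT 90: heading 261 -> 351
PU: pen up
PU: pen up
LT 144: heading 351 -> 135
RT 15: heading 135 -> 120
FD 9: (-11.608,-15.92) -> (-16.108,-8.126) [heading=120, move]
Final: pos=(-16.108,-8.126), heading=120, 1 segment(s) drawn

Segment lengths:
  seg 1: (0,0) -> (-10,-17.321), length = 20
Total = 20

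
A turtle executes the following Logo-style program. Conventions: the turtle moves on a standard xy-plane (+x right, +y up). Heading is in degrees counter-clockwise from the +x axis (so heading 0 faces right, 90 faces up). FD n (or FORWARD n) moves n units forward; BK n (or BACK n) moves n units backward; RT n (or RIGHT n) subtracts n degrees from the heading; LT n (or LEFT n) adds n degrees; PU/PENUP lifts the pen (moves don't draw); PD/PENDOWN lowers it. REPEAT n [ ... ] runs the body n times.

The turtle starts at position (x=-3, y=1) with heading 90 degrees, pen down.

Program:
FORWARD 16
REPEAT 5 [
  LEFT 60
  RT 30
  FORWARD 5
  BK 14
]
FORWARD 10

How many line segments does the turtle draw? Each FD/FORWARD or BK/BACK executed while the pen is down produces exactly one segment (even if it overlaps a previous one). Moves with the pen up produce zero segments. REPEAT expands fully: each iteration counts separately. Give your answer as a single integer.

Answer: 12

Derivation:
Executing turtle program step by step:
Start: pos=(-3,1), heading=90, pen down
FD 16: (-3,1) -> (-3,17) [heading=90, draw]
REPEAT 5 [
  -- iteration 1/5 --
  LT 60: heading 90 -> 150
  RT 30: heading 150 -> 120
  FD 5: (-3,17) -> (-5.5,21.33) [heading=120, draw]
  BK 14: (-5.5,21.33) -> (1.5,9.206) [heading=120, draw]
  -- iteration 2/5 --
  LT 60: heading 120 -> 180
  RT 30: heading 180 -> 150
  FD 5: (1.5,9.206) -> (-2.83,11.706) [heading=150, draw]
  BK 14: (-2.83,11.706) -> (9.294,4.706) [heading=150, draw]
  -- iteration 3/5 --
  LT 60: heading 150 -> 210
  RT 30: heading 210 -> 180
  FD 5: (9.294,4.706) -> (4.294,4.706) [heading=180, draw]
  BK 14: (4.294,4.706) -> (18.294,4.706) [heading=180, draw]
  -- iteration 4/5 --
  LT 60: heading 180 -> 240
  RT 30: heading 240 -> 210
  FD 5: (18.294,4.706) -> (13.964,2.206) [heading=210, draw]
  BK 14: (13.964,2.206) -> (26.088,9.206) [heading=210, draw]
  -- iteration 5/5 --
  LT 60: heading 210 -> 270
  RT 30: heading 270 -> 240
  FD 5: (26.088,9.206) -> (23.588,4.876) [heading=240, draw]
  BK 14: (23.588,4.876) -> (30.588,17) [heading=240, draw]
]
FD 10: (30.588,17) -> (25.588,8.34) [heading=240, draw]
Final: pos=(25.588,8.34), heading=240, 12 segment(s) drawn
Segments drawn: 12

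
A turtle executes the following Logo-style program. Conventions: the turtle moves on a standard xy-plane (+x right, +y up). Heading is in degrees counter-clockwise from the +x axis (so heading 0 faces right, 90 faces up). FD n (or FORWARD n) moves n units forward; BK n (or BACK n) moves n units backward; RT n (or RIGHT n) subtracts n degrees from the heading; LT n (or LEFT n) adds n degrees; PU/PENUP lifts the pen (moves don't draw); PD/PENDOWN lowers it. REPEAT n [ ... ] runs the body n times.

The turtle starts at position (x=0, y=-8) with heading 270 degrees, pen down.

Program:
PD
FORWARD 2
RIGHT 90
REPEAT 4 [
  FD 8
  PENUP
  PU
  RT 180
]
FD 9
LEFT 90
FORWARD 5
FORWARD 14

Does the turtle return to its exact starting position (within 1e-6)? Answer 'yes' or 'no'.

Answer: no

Derivation:
Executing turtle program step by step:
Start: pos=(0,-8), heading=270, pen down
PD: pen down
FD 2: (0,-8) -> (0,-10) [heading=270, draw]
RT 90: heading 270 -> 180
REPEAT 4 [
  -- iteration 1/4 --
  FD 8: (0,-10) -> (-8,-10) [heading=180, draw]
  PU: pen up
  PU: pen up
  RT 180: heading 180 -> 0
  -- iteration 2/4 --
  FD 8: (-8,-10) -> (0,-10) [heading=0, move]
  PU: pen up
  PU: pen up
  RT 180: heading 0 -> 180
  -- iteration 3/4 --
  FD 8: (0,-10) -> (-8,-10) [heading=180, move]
  PU: pen up
  PU: pen up
  RT 180: heading 180 -> 0
  -- iteration 4/4 --
  FD 8: (-8,-10) -> (0,-10) [heading=0, move]
  PU: pen up
  PU: pen up
  RT 180: heading 0 -> 180
]
FD 9: (0,-10) -> (-9,-10) [heading=180, move]
LT 90: heading 180 -> 270
FD 5: (-9,-10) -> (-9,-15) [heading=270, move]
FD 14: (-9,-15) -> (-9,-29) [heading=270, move]
Final: pos=(-9,-29), heading=270, 2 segment(s) drawn

Start position: (0, -8)
Final position: (-9, -29)
Distance = 22.847; >= 1e-6 -> NOT closed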